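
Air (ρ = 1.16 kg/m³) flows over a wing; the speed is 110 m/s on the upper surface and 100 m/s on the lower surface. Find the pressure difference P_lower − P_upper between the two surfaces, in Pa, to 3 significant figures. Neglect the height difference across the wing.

ΔP ≈ 1220 Pa

With negligible Δh, P + ½ρv² is constant, so P_low − P_up = ½ρ(v_up² − v_low²).
ΔP = ½·1.16·(110² − 100²) = 1220 Pa.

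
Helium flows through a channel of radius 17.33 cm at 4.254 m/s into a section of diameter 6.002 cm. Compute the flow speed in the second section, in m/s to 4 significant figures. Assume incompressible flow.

Mass conservation (A₁v₁ = A₂v₂) gives v₂ = 4.254 × 943.5/28.29 = 141.9 m/s.

v₂ = 141.9 m/s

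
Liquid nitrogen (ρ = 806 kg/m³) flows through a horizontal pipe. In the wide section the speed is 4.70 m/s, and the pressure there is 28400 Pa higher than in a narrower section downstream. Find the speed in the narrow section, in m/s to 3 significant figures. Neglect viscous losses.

Along the level pipe P + ½ρv² is conserved, hence v₂² = v₁² + 2(P₁ − P₂)/ρ.
v₂ = √(4.70² + 2·28400/806) = √(22.1 + 70.5) = 9.62 m/s.

v₂ ≈ 9.62 m/s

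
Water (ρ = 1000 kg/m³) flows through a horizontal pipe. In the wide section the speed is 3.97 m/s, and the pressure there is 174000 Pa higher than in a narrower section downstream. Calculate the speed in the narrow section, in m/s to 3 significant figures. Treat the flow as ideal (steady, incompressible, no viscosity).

Horizontal Bernoulli: P₁ + ½ρv₁² = P₂ + ½ρv₂², so v₂² = v₁² + 2(P₁ − P₂)/ρ.
v₂ = √(3.97² + 2·174000/1000) = √(15.8 + 348) = 19.1 m/s.

v₂ ≈ 19.1 m/s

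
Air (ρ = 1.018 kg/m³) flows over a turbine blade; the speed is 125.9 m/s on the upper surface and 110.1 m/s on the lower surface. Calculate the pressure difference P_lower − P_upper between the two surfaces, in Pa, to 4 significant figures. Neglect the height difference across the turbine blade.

ΔP = 1898 Pa

The pressure is lower where the speed is higher: ΔP = ½ρ(v_up² − v_low²).
ΔP = ½·1.018·(125.9² − 110.1²) = 1898 Pa.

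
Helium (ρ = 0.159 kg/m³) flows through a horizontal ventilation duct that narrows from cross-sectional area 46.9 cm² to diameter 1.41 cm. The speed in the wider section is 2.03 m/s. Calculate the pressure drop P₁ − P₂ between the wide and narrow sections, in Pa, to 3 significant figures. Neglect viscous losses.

The volume flow rate is constant, so v₂ = (A₁/A₂)v₁ = (46.9/1.56)·2.03 = 61.0 m/s.
Bernoulli (h₁ = h₂): P₁ − P₂ = ½ρ(v₂² − v₁²).
P₁ − P₂ = ½·0.159·(61.0² − 2.03²) = ½·0.159·3710 = 295 Pa.

ΔP ≈ 295 Pa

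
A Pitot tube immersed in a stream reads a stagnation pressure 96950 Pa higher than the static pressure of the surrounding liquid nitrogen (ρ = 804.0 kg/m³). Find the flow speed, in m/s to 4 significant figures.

15.53 m/s

At the stagnation point the flow is brought to rest, so Bernoulli gives P_stag − P_static = ½ρv².
v = √(2ΔP/ρ) = √(2·96950/804.0) = 15.53 m/s.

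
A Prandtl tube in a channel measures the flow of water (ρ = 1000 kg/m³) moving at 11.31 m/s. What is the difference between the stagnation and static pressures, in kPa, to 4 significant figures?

ΔP ≈ 63.96 kPa

At the stagnation point the flow is brought to rest, so Bernoulli gives P_stag − P_static = ½ρv².
ΔP = ½·1000·11.31² = 63960 Pa.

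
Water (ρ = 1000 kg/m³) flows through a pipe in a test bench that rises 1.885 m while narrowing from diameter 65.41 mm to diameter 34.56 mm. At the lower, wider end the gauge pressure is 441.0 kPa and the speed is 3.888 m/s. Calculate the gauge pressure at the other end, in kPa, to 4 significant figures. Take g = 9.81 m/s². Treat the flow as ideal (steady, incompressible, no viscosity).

The volume flow rate is constant, so v₂ = (A₁/A₂)v₁ = (33.60/9.381)·3.888 = 13.93 m/s.
Applying Bernoulli between the two ends and solving for P₂: P₂ = P₁ + ½ρ(v₁² − v₂²) − ρgΔh.
P₂ = 441000 + ½·1000·(3.888² − 13.93²) − 1000·9.81·(+1.885) = 441000 + (-89430) − (18490) = 333100 Pa.

333.1 kPa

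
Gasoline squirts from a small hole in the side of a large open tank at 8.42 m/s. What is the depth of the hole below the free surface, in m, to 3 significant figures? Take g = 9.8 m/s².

h = 3.62 m

Inverting v = √(2gh) gives h = v² / 2g.
h = 8.42²/(2·9.8) = 70.9/19.60 = 3.62 m.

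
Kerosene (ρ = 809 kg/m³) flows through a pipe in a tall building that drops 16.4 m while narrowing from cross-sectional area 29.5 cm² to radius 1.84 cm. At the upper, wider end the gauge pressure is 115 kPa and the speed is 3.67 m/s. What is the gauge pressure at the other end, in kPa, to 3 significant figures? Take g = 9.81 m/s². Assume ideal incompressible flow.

The volume flow rate is constant, so v₂ = (A₁/A₂)v₁ = (29.5/10.6)·3.67 = 10.2 m/s.
Energy conservation along the streamline gives P₂ = P₁ − ½ρ(v₂² − v₁²) − ρg(h₂ − h₁).
P₂ = 115000 + ½·809·(3.67² − 10.2²) − 809·9.81·(−16.4) = 115000 + (-36500) − (-130000) = 209000 Pa.

P₂ ≈ 209 kPa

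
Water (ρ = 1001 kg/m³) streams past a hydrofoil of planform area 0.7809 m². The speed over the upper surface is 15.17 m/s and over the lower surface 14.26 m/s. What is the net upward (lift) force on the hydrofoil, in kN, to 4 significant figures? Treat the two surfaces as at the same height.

The faster flow above has the lower pressure; Bernoulli (same height) gives ΔP = ½ρ(v_up² − v_low²).
ΔP = ½·1001·(15.17² − 14.26²) = 13400 Pa.
Lift = ΔP · A = 13400 × 0.7809 = 10470 N.

F = 10.47 kN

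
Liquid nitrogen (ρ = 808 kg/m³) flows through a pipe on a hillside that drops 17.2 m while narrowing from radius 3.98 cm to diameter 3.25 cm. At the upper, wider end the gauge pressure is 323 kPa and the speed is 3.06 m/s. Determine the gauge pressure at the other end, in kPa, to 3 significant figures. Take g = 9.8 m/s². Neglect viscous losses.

Continuity gives A₁v₁ = A₂v₂, so v₂ = (49.8 cm²)/(8.30 cm²) × 3.06 m/s = 18.4 m/s.
Energy conservation along the streamline gives P₂ = P₁ − ½ρ(v₂² − v₁²) − ρg(h₂ − h₁).
P₂ = 323000 + ½·808·(3.06² − 18.4²) − 808·9.8·(−17.2) = 323000 + (-132000) − (-136000) = 327000 Pa.

P₂ ≈ 327 kPa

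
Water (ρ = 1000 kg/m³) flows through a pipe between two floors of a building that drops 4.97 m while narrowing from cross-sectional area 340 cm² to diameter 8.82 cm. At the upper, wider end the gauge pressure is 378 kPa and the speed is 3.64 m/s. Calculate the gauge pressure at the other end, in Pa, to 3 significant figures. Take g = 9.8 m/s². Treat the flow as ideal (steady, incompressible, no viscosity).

By continuity, v₂ = v₁·A₁/A₂ = 3.64·(340/61.1) = 20.3 m/s.
Bernoulli: P₁ + ½ρv₁² + ρg h₁ = P₂ + ½ρv₂² + ρg h₂, so P₂ = P₁ + ½ρ(v₁² − v₂²) − ρg(h₂ − h₁).
P₂ = 378000 + ½·1000·(3.64² − 20.3²) − 1000·9.8·(−4.97) = 378000 + (-199000) − (-48700) = 228000 Pa.

P₂ ≈ 228000 Pa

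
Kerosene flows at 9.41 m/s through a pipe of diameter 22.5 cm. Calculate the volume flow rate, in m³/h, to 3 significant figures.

1350 m³/h

Q = A·v = 0.0398 m² × 9.41 m/s = 0.374 m³/s.
Converting: 0.374 m³/s × 3600 = 1350 m³/h.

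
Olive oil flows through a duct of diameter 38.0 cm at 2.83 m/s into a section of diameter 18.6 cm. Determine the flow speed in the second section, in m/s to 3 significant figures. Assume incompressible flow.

Continuity gives A₁v₁ = A₂v₂, so v₂ = (1130 cm²)/(272 cm²) × 2.83 m/s = 11.8 m/s.

v₂ = 11.8 m/s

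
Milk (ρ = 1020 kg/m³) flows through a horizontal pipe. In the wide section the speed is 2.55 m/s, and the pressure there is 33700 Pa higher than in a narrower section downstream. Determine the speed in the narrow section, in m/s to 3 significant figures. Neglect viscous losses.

With h₁ = h₂, rearranging Bernoulli gives v₂ = √(v₁² + 2ΔP/ρ).
v₂ = √(2.55² + 2·33700/1020) = √(6.50 + 66.1) = 8.52 m/s.

v₂ = 8.52 m/s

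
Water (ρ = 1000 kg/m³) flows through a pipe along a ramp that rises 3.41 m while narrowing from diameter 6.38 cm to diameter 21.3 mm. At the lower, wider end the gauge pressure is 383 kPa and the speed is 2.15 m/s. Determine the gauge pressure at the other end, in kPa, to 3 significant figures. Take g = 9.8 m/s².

By continuity, v₂ = v₁·A₁/A₂ = 2.15·(32.0/3.56) = 19.3 m/s.
Bernoulli: P₁ + ½ρv₁² + ρg h₁ = P₂ + ½ρv₂² + ρg h₂, so P₂ = P₁ + ½ρ(v₁² − v₂²) − ρg(h₂ − h₁).
P₂ = 383000 + ½·1000·(2.15² − 19.3²) − 1000·9.8·(+3.41) = 383000 + (-184000) − (33400) = 166000 Pa.

P₂ = 166 kPa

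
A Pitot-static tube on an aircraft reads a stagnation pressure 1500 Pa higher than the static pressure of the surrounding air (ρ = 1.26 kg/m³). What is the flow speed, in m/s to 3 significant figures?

v ≈ 48.8 m/s

At the stagnation point the flow is brought to rest, so Bernoulli gives P_stag − P_static = ½ρv².
v = √(2ΔP/ρ) = √(2·1500/1.26) = 48.8 m/s.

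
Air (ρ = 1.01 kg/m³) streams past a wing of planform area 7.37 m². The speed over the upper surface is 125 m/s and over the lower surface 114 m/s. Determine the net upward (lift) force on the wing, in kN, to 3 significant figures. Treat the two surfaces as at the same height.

F ≈ 9.78 kN

From P + ½ρv² = const at equal height, P_low − P_up = ½ρ(v_up² − v_low²).
ΔP = ½·1.01·(125² − 114²) = 1330 Pa.
Lift = ΔP · A = 1330 × 7.37 = 9780 N.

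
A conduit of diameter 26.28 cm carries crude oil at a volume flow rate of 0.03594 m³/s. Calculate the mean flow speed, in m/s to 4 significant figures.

Q = 0.03594 m³/s = 0.03594 m³/s.
v = Q/A = 0.03594 / 0.05424 = 0.6626 m/s.

0.6626 m/s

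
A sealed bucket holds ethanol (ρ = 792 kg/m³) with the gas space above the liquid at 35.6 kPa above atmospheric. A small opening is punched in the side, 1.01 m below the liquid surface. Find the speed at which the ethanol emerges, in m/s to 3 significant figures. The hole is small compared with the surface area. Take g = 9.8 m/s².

v = 10.5 m/s

Take point 1 at the surface (v₁ ≈ 0) and point 2 at the hole (at atmospheric pressure). Bernoulli: P₁ + ρg h = P_atm + ½ρv₂².
With P₁ − P_atm = 35600 Pa, v₂ = √(2gh + 2ΔP/ρ) = √(2·9.8·1.01 + 2·35600/792) = 10.5 m/s.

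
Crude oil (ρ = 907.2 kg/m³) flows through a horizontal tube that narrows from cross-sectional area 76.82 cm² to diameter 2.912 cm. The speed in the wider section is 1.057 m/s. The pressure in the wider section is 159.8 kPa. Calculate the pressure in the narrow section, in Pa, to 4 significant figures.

P₂ ≈ 92880 Pa

The volume flow rate is constant, so v₂ = (A₁/A₂)v₁ = (76.82/6.660)·1.057 = 12.19 m/s.
Bernoulli (h₁ = h₂): P₁ − P₂ = ½ρ(v₂² − v₁²).
P₂ = P₁ − ½ρ(v₂² − v₁²) = 159800 − ½·907.2·(12.19² − 1.057²) = 159800 − 66920 = 92880 Pa.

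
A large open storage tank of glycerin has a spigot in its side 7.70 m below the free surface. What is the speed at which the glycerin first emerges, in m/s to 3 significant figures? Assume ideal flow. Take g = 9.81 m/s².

v ≈ 12.3 m/s

Bernoulli from surface to hole (P equal, v_surface ≈ 0): v = √(2gh) = √(2×9.81×7.70) = 12.3 m/s.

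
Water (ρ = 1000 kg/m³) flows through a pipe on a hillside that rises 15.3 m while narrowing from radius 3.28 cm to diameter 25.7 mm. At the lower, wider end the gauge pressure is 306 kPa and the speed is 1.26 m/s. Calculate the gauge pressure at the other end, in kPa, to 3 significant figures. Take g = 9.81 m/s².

By continuity, v₂ = v₁·A₁/A₂ = 1.26·(33.8/5.19) = 8.21 m/s.
Applying Bernoulli between the two ends and solving for P₂: P₂ = P₁ + ½ρ(v₁² − v₂²) − ρgΔh.
P₂ = 306000 + ½·1000·(1.26² − 8.21²) − 1000·9.81·(+15.3) = 306000 + (-32900) − (150000) = 123000 Pa.

123 kPa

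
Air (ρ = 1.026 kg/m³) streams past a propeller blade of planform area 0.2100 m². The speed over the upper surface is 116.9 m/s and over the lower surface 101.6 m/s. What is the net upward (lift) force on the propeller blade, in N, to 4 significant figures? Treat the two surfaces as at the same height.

With equal heights on the two surfaces, Bernoulli gives P_lower − P_upper = ½ρ(v_upper² − v_lower²).
ΔP = ½·1.026·(116.9² − 101.6²) = 1715 Pa.
Lift = ΔP · A = 1715 × 0.2100 = 360.1 N.

F ≈ 360.1 N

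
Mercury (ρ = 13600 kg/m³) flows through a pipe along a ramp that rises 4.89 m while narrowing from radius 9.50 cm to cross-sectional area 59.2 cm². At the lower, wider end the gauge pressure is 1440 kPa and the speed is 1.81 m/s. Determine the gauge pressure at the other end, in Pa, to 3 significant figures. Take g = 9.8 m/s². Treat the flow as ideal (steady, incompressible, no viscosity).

By continuity, v₂ = v₁·A₁/A₂ = 1.81·(284/59.2) = 8.67 m/s.
Bernoulli: P₁ + ½ρv₁² + ρg h₁ = P₂ + ½ρv₂² + ρg h₂, so P₂ = P₁ + ½ρ(v₁² − v₂²) − ρg(h₂ − h₁).
P₂ = 1440000 + ½·13600·(1.81² − 8.67²) − 13600·9.8·(+4.89) = 1440000 + (-489000) − (652000) = 300000 Pa.

P₂ = 300000 Pa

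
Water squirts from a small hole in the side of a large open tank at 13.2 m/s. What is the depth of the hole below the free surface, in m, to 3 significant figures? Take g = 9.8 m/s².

Torricelli: v = √(2gh), so h = v²/(2g).
h = 13.2²/(2·9.8) = 174/19.60 = 8.89 m.

h ≈ 8.89 m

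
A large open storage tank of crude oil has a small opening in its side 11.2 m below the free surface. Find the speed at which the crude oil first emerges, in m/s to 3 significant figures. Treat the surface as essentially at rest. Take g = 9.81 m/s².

Bernoulli from surface to hole (P equal, v_surface ≈ 0): v = √(2gh) = √(2×9.81×11.2) = 14.8 m/s.

v ≈ 14.8 m/s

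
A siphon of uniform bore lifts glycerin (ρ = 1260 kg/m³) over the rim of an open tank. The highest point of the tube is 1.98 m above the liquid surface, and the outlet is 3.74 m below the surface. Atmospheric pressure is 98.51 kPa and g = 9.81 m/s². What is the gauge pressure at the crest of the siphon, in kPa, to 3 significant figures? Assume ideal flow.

P_gauge ≈ -70.7 kPa

From the surface to the outlet (both open to atmosphere, surface at rest): v = √(2g·h_out) = √(2·9.81·3.74) = 8.57 m/s.
With constant cross-section the crest speed equals v; applying Bernoulli from the surface up to the crest, P_top = P_atm − ½ρv² − ρg·h_top.
P_top = 98510 − ½·1260·8.57² − 1260·9.81·1.98 = 27800 Pa. So P_gauge = P_top − P_atm = -70700 Pa.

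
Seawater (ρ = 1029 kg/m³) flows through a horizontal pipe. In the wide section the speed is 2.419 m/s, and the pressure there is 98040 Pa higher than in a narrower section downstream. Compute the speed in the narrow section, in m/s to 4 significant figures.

v₂ ≈ 14.01 m/s

Along the level pipe P + ½ρv² is conserved, hence v₂² = v₁² + 2(P₁ − P₂)/ρ.
v₂ = √(2.419² + 2·98040/1029) = √(5.852 + 190.6) = 14.01 m/s.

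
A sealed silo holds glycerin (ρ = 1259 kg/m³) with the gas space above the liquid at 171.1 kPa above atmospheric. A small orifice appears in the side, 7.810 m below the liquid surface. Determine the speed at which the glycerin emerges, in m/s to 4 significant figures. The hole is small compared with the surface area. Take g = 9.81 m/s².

v ≈ 20.62 m/s

Take point 1 at the surface (v₁ ≈ 0) and point 2 at the hole (at atmospheric pressure). Bernoulli: P₁ + ρg h = P_atm + ½ρv₂².
With P₁ − P_atm = 171100 Pa, v₂ = √(2gh + 2ΔP/ρ) = √(2·9.81·7.810 + 2·171100/1259) = 20.62 m/s.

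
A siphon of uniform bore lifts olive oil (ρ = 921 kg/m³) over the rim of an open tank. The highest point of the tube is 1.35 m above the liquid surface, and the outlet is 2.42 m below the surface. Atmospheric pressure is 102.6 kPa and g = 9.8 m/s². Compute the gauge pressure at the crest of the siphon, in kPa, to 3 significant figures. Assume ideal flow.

The outlet speed comes from Torricelli: v = √(2g·2.42) = 6.89 m/s.
The bore is uniform, so the speed at the crest is the same v. Bernoulli surface→crest: P_atm = P_top + ½ρv² + ρg·h_top.
P_top = 102600 − ½·921·6.89² − 921·9.8·1.35 = 68600 Pa. So P_gauge = P_top − P_atm = -34000 Pa.

P_gauge ≈ -34.0 kPa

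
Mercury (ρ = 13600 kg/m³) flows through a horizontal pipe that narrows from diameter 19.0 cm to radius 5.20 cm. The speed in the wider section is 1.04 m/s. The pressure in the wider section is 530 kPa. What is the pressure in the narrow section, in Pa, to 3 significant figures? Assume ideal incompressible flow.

Mass conservation (A₁v₁ = A₂v₂) gives v₂ = 1.04 × 284/84.9 = 3.47 m/s.
Bernoulli (h₁ = h₂): P₁ − P₂ = ½ρ(v₂² − v₁²).
P₂ = P₁ − ½ρ(v₂² − v₁²) = 530000 − ½·13600·(3.47² − 1.04²) = 530000 − 74600 = 455000 Pa.

P₂ = 455000 Pa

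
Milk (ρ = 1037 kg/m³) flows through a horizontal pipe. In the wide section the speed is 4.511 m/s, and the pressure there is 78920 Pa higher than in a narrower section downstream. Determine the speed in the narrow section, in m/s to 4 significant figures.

v₂ ≈ 13.14 m/s

Along the level pipe P + ½ρv² is conserved, hence v₂² = v₁² + 2(P₁ − P₂)/ρ.
v₂ = √(4.511² + 2·78920/1037) = √(20.35 + 152.2) = 13.14 m/s.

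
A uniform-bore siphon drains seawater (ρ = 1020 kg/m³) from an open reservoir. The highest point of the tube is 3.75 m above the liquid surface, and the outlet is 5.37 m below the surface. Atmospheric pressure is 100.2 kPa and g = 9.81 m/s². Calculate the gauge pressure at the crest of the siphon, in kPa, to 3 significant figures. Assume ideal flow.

P_gauge ≈ -91.3 kPa

Bernoulli surface→outlet gives ½v² = g·h_out, so v = √(2·9.81·5.37) = 10.3 m/s.
Continuity keeps v the same throughout the tube; from surface to crest, P_atm + 0 = P_top + ½ρv² + ρg·h_top.
P_top = 100200 − ½·1020·10.3² − 1020·9.81·3.75 = 8940 Pa. So P_gauge = P_top − P_atm = -91300 Pa.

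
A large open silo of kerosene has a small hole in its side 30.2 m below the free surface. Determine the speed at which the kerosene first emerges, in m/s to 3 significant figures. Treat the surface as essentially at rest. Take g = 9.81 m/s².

v ≈ 24.3 m/s

With the surface at rest and both surface and jet at atmospheric pressure, Bernoulli gives ρg h = ½ρv², so v = √(2gh) = √(2·9.81·30.2) = 24.3 m/s.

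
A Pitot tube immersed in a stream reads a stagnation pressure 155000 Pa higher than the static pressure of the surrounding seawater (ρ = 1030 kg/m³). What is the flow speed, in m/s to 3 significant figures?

v = 17.3 m/s

Bernoulli between the free stream and the stagnation point: ½ρv² = P_stag − P_static.
v = √(2ΔP/ρ) = √(2·155000/1030) = 17.3 m/s.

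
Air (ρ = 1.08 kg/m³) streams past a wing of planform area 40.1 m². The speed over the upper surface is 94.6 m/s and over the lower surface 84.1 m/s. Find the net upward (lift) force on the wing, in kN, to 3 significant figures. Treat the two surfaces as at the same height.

With equal heights on the two surfaces, Bernoulli gives P_lower − P_upper = ½ρ(v_upper² − v_lower²).
ΔP = ½·1.08·(94.6² − 84.1²) = 1010 Pa.
Lift = ΔP · A = 1010 × 40.1 = 40600 N.

F = 40.6 kN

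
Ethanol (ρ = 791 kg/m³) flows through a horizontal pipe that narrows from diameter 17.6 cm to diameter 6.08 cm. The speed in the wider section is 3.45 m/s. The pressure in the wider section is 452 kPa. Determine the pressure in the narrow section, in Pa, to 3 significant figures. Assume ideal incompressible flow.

P₂ ≈ 126000 Pa

Mass conservation (A₁v₁ = A₂v₂) gives v₂ = 3.45 × 243/29.0 = 28.9 m/s.
Along the horizontal streamline, P + ½ρv² is constant.
P₂ = P₁ − ½ρ(v₂² − v₁²) = 452000 − ½·791·(28.9² − 3.45²) = 452000 − 326000 = 126000 Pa.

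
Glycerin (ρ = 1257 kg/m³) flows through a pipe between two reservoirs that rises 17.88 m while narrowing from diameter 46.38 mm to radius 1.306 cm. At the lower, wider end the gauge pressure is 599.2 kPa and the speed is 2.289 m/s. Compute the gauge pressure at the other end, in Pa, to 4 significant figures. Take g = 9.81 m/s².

P₂ ≈ 349300 Pa

By continuity, v₂ = v₁·A₁/A₂ = 2.289·(16.89/5.358) = 7.217 m/s.
Energy conservation along the streamline gives P₂ = P₁ − ½ρ(v₂² − v₁²) − ρg(h₂ − h₁).
P₂ = 599200 + ½·1257·(2.289² − 7.217²) − 1257·9.81·(+17.88) = 599200 + (-29440) − (220500) = 349300 Pa.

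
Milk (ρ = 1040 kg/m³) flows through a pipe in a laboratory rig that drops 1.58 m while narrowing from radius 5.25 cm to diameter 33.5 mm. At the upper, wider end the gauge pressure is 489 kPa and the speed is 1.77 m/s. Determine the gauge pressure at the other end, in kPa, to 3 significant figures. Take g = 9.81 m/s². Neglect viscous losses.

Continuity gives A₁v₁ = A₂v₂, so v₂ = (86.6 cm²)/(8.81 cm²) × 1.77 m/s = 17.4 m/s.
Energy conservation along the streamline gives P₂ = P₁ − ½ρ(v₂² − v₁²) − ρg(h₂ − h₁).
P₂ = 489000 + ½·1040·(1.77² − 17.4²) − 1040·9.81·(−1.58) = 489000 + (-156000) − (-16100) = 350000 Pa.

P₂ = 350 kPa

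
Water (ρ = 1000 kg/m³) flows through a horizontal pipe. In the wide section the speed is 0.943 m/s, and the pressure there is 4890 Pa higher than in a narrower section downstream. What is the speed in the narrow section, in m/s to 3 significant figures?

v₂ ≈ 3.27 m/s

With h₁ = h₂, rearranging Bernoulli gives v₂ = √(v₁² + 2ΔP/ρ).
v₂ = √(0.943² + 2·4890/1000) = √(0.889 + 9.78) = 3.27 m/s.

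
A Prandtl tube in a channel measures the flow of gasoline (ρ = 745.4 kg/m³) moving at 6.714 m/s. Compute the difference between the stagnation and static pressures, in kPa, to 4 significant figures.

Bernoulli between the free stream and the stagnation point: ½ρv² = P_stag − P_static.
ΔP = ½·745.4·6.714² = 16800 Pa.

ΔP ≈ 16.80 kPa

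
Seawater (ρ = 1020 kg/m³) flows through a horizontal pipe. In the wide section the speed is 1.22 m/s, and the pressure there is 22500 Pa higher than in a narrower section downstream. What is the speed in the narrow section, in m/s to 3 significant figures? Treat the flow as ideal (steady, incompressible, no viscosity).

v₂ ≈ 6.75 m/s

Along the level pipe P + ½ρv² is conserved, hence v₂² = v₁² + 2(P₁ − P₂)/ρ.
v₂ = √(1.22² + 2·22500/1020) = √(1.49 + 44.1) = 6.75 m/s.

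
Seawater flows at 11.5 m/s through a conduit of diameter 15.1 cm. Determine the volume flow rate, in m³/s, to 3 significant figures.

Q = A·v = 0.0179 m² × 11.5 m/s = 0.206 m³/s.

0.206 m³/s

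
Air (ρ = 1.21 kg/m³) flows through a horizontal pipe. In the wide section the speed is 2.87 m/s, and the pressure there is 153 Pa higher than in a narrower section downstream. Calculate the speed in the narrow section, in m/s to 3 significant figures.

v₂ ≈ 16.2 m/s

Along the level pipe P + ½ρv² is conserved, hence v₂² = v₁² + 2(P₁ − P₂)/ρ.
v₂ = √(2.87² + 2·153/1.21) = √(8.24 + 253) = 16.2 m/s.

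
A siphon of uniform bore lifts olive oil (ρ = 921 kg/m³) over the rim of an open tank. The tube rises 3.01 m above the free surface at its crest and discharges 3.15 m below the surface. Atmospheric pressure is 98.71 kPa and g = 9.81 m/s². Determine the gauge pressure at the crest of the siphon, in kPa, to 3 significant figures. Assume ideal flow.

From the surface to the outlet (both open to atmosphere, surface at rest): v = √(2g·h_out) = √(2·9.81·3.15) = 7.86 m/s.
Continuity keeps v the same throughout the tube; from surface to crest, P_atm + 0 = P_top + ½ρv² + ρg·h_top.
P_top = 98710 − ½·921·7.86² − 921·9.81·3.01 = 43100 Pa. So P_gauge = P_top − P_atm = -55700 Pa.

-55.7 kPa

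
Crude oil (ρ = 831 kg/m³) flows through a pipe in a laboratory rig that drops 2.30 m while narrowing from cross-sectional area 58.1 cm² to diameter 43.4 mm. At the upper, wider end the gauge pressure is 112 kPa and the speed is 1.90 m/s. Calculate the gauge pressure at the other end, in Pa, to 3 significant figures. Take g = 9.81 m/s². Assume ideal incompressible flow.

Mass conservation (A₁v₁ = A₂v₂) gives v₂ = 1.90 × 58.1/14.8 = 7.46 m/s.
Applying Bernoulli between the two ends and solving for P₂: P₂ = P₁ + ½ρ(v₁² − v₂²) − ρgΔh.
P₂ = 112000 + ½·831·(1.90² − 7.46²) − 831·9.81·(−2.30) = 112000 + (-21600) − (-18700) = 109000 Pa.

P₂ ≈ 109000 Pa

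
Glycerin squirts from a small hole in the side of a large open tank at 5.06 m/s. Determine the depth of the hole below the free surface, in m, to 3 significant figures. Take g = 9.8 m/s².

h = 1.31 m

Torricelli: v = √(2gh), so h = v²/(2g).
h = 5.06²/(2·9.8) = 25.6/19.60 = 1.31 m.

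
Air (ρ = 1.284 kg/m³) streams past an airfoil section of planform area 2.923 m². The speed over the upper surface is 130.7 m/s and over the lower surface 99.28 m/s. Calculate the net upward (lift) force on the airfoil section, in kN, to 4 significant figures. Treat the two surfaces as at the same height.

13.56 kN

From P + ½ρv² = const at equal height, P_low − P_up = ½ρ(v_up² − v_low²).
ΔP = ½·1.284·(130.7² − 99.28²) = 4639 Pa.
Lift = ΔP · A = 4639 × 2.923 = 13560 N.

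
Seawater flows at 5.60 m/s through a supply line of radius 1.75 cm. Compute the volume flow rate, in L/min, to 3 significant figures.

Q = A·v = 0.000962 m² × 5.60 m/s = 0.00539 m³/s.
Converting: 0.00539 m³/s × 60000 = 323 L/min.

Q ≈ 323 L/min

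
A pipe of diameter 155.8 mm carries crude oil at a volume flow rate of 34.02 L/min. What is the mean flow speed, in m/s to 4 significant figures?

v ≈ 0.02974 m/s

Q = 34.02 L/min = 0.0005670 m³/s.
v = Q/A = 0.0005670 / 0.01906 = 0.02974 m/s.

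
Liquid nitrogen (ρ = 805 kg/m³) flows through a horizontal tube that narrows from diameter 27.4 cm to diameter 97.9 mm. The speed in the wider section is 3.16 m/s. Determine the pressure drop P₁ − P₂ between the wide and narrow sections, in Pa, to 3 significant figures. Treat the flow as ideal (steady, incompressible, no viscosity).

By continuity, v₂ = v₁·A₁/A₂ = 3.16·(590/75.3) = 24.8 m/s.
Bernoulli (h₁ = h₂): P₁ − P₂ = ½ρ(v₂² − v₁²).
P₁ − P₂ = ½·805·(24.8² − 3.16²) = ½·805·603 = 243000 Pa.

243000 Pa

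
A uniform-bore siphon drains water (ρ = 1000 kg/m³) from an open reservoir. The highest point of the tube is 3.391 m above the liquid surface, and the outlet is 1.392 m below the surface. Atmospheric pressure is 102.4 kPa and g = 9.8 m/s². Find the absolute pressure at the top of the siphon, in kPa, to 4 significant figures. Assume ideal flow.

P_top ≈ 55.53 kPa

Bernoulli surface→outlet gives ½v² = g·h_out, so v = √(2·9.8·1.392) = 5.223 m/s.
The bore is uniform, so the speed at the crest is the same v. Bernoulli surface→crest: P_atm = P_top + ½ρv² + ρg·h_top.
P_top = 102400 − ½·1000·5.223² − 1000·9.8·3.391 = 55530 Pa.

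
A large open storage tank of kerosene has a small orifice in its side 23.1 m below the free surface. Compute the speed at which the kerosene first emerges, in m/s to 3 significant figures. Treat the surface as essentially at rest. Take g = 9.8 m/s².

Torricelli's result v = √(2gh) gives v = √(2·9.8·23.1) = 21.3 m/s.

v = 21.3 m/s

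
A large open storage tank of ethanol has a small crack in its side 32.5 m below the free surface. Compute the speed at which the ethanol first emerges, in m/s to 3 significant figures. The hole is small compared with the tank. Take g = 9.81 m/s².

With the surface at rest and both surface and jet at atmospheric pressure, Bernoulli gives ρg h = ½ρv², so v = √(2gh) = √(2·9.81·32.5) = 25.3 m/s.

v ≈ 25.3 m/s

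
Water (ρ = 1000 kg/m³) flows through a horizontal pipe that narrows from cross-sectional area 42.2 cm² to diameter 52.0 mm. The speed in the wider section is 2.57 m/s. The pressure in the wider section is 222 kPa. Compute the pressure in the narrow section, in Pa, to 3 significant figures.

212000 Pa

By continuity, v₂ = v₁·A₁/A₂ = 2.57·(42.2/21.2) = 5.11 m/s.
With no height change, Bernoulli's equation is P₁ + ½ρv₁² = P₂ + ½ρv₂².
P₂ = P₁ − ½ρ(v₂² − v₁²) = 222000 − ½·1000·(5.11² − 2.57²) = 222000 − 9740 = 212000 Pa.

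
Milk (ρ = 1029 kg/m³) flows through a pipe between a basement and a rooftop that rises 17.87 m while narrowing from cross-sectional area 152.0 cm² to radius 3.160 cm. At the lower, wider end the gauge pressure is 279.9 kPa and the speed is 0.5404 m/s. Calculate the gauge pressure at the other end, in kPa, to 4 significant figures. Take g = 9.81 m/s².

Mass conservation (A₁v₁ = A₂v₂) gives v₂ = 0.5404 × 152.0/31.37 = 2.618 m/s.
Applying Bernoulli between the two ends and solving for P₂: P₂ = P₁ + ½ρ(v₁² − v₂²) − ρgΔh.
P₂ = 279900 + ½·1029·(0.5404² − 2.618²) − 1029·9.81·(+17.87) = 279900 + (-3377) − (180400) = 96130 Pa.

P₂ = 96.13 kPa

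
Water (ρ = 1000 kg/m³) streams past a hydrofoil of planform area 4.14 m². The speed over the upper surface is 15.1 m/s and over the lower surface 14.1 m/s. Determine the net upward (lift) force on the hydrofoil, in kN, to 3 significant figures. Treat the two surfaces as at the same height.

With equal heights on the two surfaces, Bernoulli gives P_lower − P_upper = ½ρ(v_upper² − v_lower²).
ΔP = ½·1000·(15.1² − 14.1²) = 14600 Pa.
Lift = ΔP · A = 14600 × 4.14 = 60400 N.

60.4 kN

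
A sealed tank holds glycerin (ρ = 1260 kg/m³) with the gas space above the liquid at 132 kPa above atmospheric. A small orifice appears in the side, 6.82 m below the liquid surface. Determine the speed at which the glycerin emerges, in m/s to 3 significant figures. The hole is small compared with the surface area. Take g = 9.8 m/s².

Take point 1 at the surface (v₁ ≈ 0) and point 2 at the hole (at atmospheric pressure). Bernoulli: P₁ + ρg h = P_atm + ½ρv₂².
With P₁ − P_atm = 132000 Pa, v₂ = √(2gh + 2ΔP/ρ) = √(2·9.8·6.82 + 2·132000/1260) = 18.5 m/s.

v = 18.5 m/s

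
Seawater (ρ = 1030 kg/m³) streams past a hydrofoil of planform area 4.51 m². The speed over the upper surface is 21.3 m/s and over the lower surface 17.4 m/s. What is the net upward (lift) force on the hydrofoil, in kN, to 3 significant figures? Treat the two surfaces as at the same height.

351 kN

The faster flow above has the lower pressure; Bernoulli (same height) gives ΔP = ½ρ(v_up² − v_low²).
ΔP = ½·1030·(21.3² − 17.4²) = 77700 Pa.
Lift = ΔP · A = 77700 × 4.51 = 351000 N.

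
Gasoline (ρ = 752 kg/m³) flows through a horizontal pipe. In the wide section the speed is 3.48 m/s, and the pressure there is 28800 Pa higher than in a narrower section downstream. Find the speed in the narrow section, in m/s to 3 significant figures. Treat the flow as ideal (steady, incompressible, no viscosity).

Along the level pipe P + ½ρv² is conserved, hence v₂² = v₁² + 2(P₁ − P₂)/ρ.
v₂ = √(3.48² + 2·28800/752) = √(12.1 + 76.6) = 9.42 m/s.

v₂ ≈ 9.42 m/s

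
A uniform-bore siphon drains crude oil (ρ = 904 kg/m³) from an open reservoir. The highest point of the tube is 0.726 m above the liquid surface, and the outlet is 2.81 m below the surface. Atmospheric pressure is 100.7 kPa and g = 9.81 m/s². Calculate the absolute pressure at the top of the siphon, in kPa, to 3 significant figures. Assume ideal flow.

P_top ≈ 69.3 kPa

Bernoulli surface→outlet gives ½v² = g·h_out, so v = √(2·9.81·2.81) = 7.43 m/s.
Continuity keeps v the same throughout the tube; from surface to crest, P_atm + 0 = P_top + ½ρv² + ρg·h_top.
P_top = 100700 − ½·904·7.43² − 904·9.81·0.726 = 69300 Pa.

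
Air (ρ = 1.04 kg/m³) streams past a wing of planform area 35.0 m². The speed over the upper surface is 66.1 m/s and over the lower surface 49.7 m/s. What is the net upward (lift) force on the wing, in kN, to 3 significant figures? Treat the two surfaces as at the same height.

F ≈ 34.6 kN

With equal heights on the two surfaces, Bernoulli gives P_lower − P_upper = ½ρ(v_upper² − v_lower²).
ΔP = ½·1.04·(66.1² − 49.7²) = 988 Pa.
Lift = ΔP · A = 988 × 35.0 = 34600 N.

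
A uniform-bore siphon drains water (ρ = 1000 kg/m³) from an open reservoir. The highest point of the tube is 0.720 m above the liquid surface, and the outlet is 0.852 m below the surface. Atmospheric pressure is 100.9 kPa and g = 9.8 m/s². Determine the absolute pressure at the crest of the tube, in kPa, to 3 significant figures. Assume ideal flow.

P_top ≈ 85.5 kPa

From the surface to the outlet (both open to atmosphere, surface at rest): v = √(2g·h_out) = √(2·9.8·0.852) = 4.09 m/s.
With constant cross-section the crest speed equals v; applying Bernoulli from the surface up to the crest, P_top = P_atm − ½ρv² − ρg·h_top.
P_top = 100900 − ½·1000·4.09² − 1000·9.8·0.720 = 85500 Pa.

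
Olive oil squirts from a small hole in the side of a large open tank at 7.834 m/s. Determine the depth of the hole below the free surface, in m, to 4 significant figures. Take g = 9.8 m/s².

h ≈ 3.131 m

For a small hole in a large open tank, ½v² = gh, giving h = v²/(2g).
h = 7.834²/(2·9.8) = 61.37/19.60 = 3.131 m.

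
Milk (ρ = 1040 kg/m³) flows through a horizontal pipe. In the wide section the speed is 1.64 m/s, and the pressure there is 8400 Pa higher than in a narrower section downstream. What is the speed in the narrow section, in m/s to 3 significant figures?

Horizontal Bernoulli: P₁ + ½ρv₁² = P₂ + ½ρv₂², so v₂² = v₁² + 2(P₁ − P₂)/ρ.
v₂ = √(1.64² + 2·8400/1040) = √(2.69 + 16.2) = 4.34 m/s.

4.34 m/s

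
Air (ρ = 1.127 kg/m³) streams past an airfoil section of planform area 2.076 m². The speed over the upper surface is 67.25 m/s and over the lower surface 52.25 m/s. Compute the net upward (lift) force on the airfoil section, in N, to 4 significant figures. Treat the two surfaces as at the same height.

2097 N

The faster flow above has the lower pressure; Bernoulli (same height) gives ΔP = ½ρ(v_up² − v_low²).
ΔP = ½·1.127·(67.25² − 52.25²) = 1010 Pa.
Lift = ΔP · A = 1010 × 2.076 = 2097 N.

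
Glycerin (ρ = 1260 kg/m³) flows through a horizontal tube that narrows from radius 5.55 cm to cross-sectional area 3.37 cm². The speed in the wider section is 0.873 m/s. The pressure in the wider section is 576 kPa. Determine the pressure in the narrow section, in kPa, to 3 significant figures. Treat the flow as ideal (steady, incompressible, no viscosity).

Mass conservation (A₁v₁ = A₂v₂) gives v₂ = 0.873 × 96.8/3.37 = 25.1 m/s.
Along the horizontal streamline, P + ½ρv² is constant.
P₂ = P₁ − ½ρ(v₂² − v₁²) = 576000 − ½·1260·(25.1² − 0.873²) = 576000 − 395000 = 181000 Pa.

P₂ ≈ 181 kPa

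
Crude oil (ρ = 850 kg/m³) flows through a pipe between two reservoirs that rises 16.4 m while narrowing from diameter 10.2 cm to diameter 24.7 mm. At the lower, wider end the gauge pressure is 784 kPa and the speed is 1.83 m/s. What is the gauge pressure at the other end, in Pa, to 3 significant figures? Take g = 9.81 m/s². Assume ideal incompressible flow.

By continuity, v₂ = v₁·A₁/A₂ = 1.83·(81.7/4.79) = 31.2 m/s.
Energy conservation along the streamline gives P₂ = P₁ − ½ρ(v₂² − v₁²) − ρg(h₂ − h₁).
P₂ = 784000 + ½·850·(1.83² − 31.2²) − 850·9.81·(+16.4) = 784000 + (-412000) − (137000) = 235000 Pa.

235000 Pa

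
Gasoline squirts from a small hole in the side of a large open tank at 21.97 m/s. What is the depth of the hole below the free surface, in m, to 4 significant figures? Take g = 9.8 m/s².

Inverting v = √(2gh) gives h = v² / 2g.
h = 21.97²/(2·9.8) = 482.7/19.60 = 24.63 m.

h ≈ 24.63 m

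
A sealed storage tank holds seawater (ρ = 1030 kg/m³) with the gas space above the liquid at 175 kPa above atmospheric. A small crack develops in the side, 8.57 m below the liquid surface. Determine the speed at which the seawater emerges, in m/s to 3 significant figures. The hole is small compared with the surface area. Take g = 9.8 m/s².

Take point 1 at the surface (v₁ ≈ 0) and point 2 at the hole (at atmospheric pressure). Bernoulli: P₁ + ρg h = P_atm + ½ρv₂².
With P₁ − P_atm = 175000 Pa, v₂ = √(2gh + 2ΔP/ρ) = √(2·9.8·8.57 + 2·175000/1030) = 22.5 m/s.

v ≈ 22.5 m/s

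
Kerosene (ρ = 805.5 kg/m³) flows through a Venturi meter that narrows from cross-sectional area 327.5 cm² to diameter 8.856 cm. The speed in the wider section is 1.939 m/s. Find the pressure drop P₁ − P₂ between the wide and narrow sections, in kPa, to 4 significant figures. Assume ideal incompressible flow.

ΔP ≈ 41.29 kPa

Continuity gives A₁v₁ = A₂v₂, so v₂ = (327.5 cm²)/(61.60 cm²) × 1.939 m/s = 10.31 m/s.
Bernoulli (h₁ = h₂): P₁ − P₂ = ½ρ(v₂² − v₁²).
P₁ − P₂ = ½·805.5·(10.31² − 1.939²) = ½·805.5·102.5 = 41290 Pa.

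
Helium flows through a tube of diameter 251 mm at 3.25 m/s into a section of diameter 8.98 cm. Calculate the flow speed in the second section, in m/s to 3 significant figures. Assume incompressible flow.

Continuity gives A₁v₁ = A₂v₂, so v₂ = (495 cm²)/(63.3 cm²) × 3.25 m/s = 25.4 m/s.

v₂ ≈ 25.4 m/s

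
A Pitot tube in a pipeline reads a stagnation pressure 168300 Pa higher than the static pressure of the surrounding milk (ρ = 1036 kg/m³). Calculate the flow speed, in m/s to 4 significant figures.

v ≈ 18.03 m/s

Bernoulli between the free stream and the stagnation point: ½ρv² = P_stag − P_static.
v = √(2ΔP/ρ) = √(2·168300/1036) = 18.03 m/s.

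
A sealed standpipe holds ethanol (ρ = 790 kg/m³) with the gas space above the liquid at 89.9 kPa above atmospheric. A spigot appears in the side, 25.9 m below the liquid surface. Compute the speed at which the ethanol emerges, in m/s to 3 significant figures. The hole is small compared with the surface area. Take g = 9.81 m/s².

v = 27.1 m/s

Take point 1 at the surface (v₁ ≈ 0) and point 2 at the hole (at atmospheric pressure). Bernoulli: P₁ + ρg h = P_atm + ½ρv₂².
With P₁ − P_atm = 89900 Pa, v₂ = √(2gh + 2ΔP/ρ) = √(2·9.81·25.9 + 2·89900/790) = 27.1 m/s.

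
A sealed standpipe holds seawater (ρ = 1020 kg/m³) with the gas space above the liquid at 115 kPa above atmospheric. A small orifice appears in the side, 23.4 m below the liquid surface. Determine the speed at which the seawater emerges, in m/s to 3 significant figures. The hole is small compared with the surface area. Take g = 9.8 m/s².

Take point 1 at the surface (v₁ ≈ 0) and point 2 at the hole (at atmospheric pressure). Bernoulli: P₁ + ρg h = P_atm + ½ρv₂².
With P₁ − P_atm = 115000 Pa, v₂ = √(2gh + 2ΔP/ρ) = √(2·9.8·23.4 + 2·115000/1020) = 26.2 m/s.

v ≈ 26.2 m/s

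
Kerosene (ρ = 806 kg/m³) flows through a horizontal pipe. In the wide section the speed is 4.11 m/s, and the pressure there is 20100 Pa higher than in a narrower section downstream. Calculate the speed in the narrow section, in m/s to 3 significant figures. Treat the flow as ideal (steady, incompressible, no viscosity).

Along the level pipe P + ½ρv² is conserved, hence v₂² = v₁² + 2(P₁ − P₂)/ρ.
v₂ = √(4.11² + 2·20100/806) = √(16.9 + 49.9) = 8.17 m/s.

8.17 m/s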